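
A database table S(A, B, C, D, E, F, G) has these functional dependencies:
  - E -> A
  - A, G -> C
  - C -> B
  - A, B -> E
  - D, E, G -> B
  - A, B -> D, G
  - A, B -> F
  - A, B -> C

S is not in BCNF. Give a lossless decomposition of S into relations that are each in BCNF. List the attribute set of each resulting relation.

{A, E}; {B, C}; {C, D, E, F, G}

Candidate keys of the original relation: {A, B}, {A, C}, {A, G}, {B, E}, {C, E}, {E, G}.
In {A, B, C, D, E, F, G}, {E} is not a superkey ({E}⁺ restricted to this set is {A, E}), so split on E -> A into {A, E} and {B, C, D, E, F, G}.
{A, E} is in BCNF.
In {B, C, D, E, F, G}, {C} is not a superkey ({C}⁺ restricted to this set is {B, C}), so split on C -> B into {B, C} and {C, D, E, F, G}.
{B, C} is in BCNF.
{C, D, E, F, G} is in BCNF.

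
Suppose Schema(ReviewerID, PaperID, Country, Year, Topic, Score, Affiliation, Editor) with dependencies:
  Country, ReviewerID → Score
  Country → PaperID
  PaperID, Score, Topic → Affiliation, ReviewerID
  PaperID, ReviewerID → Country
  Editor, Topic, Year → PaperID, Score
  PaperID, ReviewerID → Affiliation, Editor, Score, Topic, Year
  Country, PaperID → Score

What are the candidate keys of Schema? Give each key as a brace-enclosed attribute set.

{Country, ReviewerID}⁺ = {Affiliation, Country, Editor, PaperID, ReviewerID, Score, Topic, Year}, which is every attribute, so {Country, ReviewerID} is a candidate key.
{Country, Topic}⁺ = {Affiliation, Country, Editor, PaperID, ReviewerID, Score, Topic, Year}, which is every attribute, so {Country, Topic} is a candidate key.
{PaperID, ReviewerID}⁺ = {Affiliation, Country, Editor, PaperID, ReviewerID, Score, Topic, Year}, which is every attribute, so {PaperID, ReviewerID} is a candidate key.
{Editor, Topic, Year}⁺ = {Affiliation, Country, Editor, PaperID, ReviewerID, Score, Topic, Year}, which is every attribute, so {Editor, Topic, Year} is a candidate key.
{PaperID, Score, Topic}⁺ = {Affiliation, Country, Editor, PaperID, ReviewerID, Score, Topic, Year}, which is every attribute, so {PaperID, Score, Topic} is a candidate key.
These are minimal and exhaustive — every other superkey contains one of them.

{Country, ReviewerID}, {Country, Topic}, {Editor, Topic, Year}, {PaperID, ReviewerID}, {PaperID, Score, Topic}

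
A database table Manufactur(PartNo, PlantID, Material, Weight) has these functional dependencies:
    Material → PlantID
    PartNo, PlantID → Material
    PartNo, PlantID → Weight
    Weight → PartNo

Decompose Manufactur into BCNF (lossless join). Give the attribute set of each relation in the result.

{Material, PlantID}; {Material, Weight}; {PartNo, Weight}

Candidate keys of the original relation: {Material, PartNo}, {Material, Weight}, {PartNo, PlantID}, {PlantID, Weight}.
{Material, PartNo, PlantID, Weight}: {Material} determines {Material, PlantID} here but is not a superkey — split on Material → PlantID, giving {Material, PlantID} and {Material, PartNo, Weight}.
{Material, PlantID}: every determinant is a superkey — BCNF.
{Material, PartNo, Weight}: {Weight} determines {PartNo, Weight} here but is not a superkey — split on Weight → PartNo, giving {PartNo, Weight} and {Material, Weight}.
{PartNo, Weight}: every determinant is a superkey — BCNF.
{Material, Weight}: every determinant is a superkey — BCNF.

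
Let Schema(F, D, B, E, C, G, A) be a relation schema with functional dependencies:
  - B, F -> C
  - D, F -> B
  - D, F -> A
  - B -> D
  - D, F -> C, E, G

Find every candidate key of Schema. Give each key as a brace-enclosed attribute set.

{F} never appears on the right of any FD, so every key must include it.
Closure of {B, F} is {A, B, C, D, E, F, G}, the whole schema; {B, F} is a candidate key.
Closure of {D, F} is {A, B, C, D, E, F, G}, the whole schema; {D, F} is a candidate key.
No proper subset of any of these is a key, and no other minimal superkey exists.

{B, F}, {D, F}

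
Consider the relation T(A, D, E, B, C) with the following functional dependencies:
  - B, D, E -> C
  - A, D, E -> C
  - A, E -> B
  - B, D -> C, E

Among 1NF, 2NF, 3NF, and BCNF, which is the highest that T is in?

1NF

Candidate keys: {A, B, D}, {A, D, E}. Prime attributes: {A, B, D, E}.
For B, D, E -> C we have {B, D, E}⁺ = {B, C, D, E}; {B, D, E} is not a superkey, so BCNF fails.
B, D, E -> C determines the non-prime attribute {C} from a non-superkey — 3NF is violated.
{B, D} is a proper subset of the key {A, B, D}, and {B, D}⁺ contains the non-prime attribute {C} — a partial dependency, so 2NF is violated.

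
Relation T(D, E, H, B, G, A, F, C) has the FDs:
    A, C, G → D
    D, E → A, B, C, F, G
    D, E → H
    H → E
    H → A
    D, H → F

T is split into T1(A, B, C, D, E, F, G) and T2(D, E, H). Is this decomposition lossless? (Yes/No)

T1 ∩ T2 = {D, E}; its closure under F is {A, B, C, D, E, F, G, H}.
Since T1 ⊆ {A, B, C, D, E, F, G, H}, the intersection is a superkey of T1; the decomposition is lossless.

Yes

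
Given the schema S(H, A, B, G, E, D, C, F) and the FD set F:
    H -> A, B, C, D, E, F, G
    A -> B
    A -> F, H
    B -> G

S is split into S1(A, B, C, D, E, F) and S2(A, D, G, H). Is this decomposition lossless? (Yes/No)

Yes

Common attributes: {A, D}; their closure is {A, B, C, D, E, F, G, H}.
Since S1 ⊆ {A, B, C, D, E, F, G, H}, the intersection is a superkey of S1; the decomposition is lossless.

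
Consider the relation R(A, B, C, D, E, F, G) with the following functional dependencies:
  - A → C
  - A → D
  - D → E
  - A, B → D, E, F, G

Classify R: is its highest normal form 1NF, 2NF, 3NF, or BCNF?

Candidate key: {A, B}. Prime attributes: {A, B}.
For A → C we have {A}⁺ = {A, C, D, E}; {A} is not a superkey, so BCNF fails.
A → C has non-prime {C} on the right and a non-superkey on the left, so 3NF fails.
The proper key subset {A} of {A, B} determines non-prime {C, D, E}, so the relation is not even in 2NF.

1NF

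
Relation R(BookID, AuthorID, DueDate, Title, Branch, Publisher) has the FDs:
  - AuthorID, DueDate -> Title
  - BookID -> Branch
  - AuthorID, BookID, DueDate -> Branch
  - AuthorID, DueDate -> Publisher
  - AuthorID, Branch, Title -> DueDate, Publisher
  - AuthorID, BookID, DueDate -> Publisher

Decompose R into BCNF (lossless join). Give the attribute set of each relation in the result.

Candidate keys of the original relation: {AuthorID, BookID, DueDate}, {AuthorID, BookID, Title}.
In {AuthorID, BookID, Branch, DueDate, Publisher, Title}, {AuthorID, DueDate} is not a superkey ({AuthorID, DueDate}⁺ restricted to this set is {AuthorID, DueDate, Publisher, Title}), so split on AuthorID, DueDate -> Publisher, Title into {AuthorID, DueDate, Publisher, Title} and {AuthorID, BookID, Branch, DueDate}.
{AuthorID, DueDate, Publisher, Title} has no BCNF violation.
In {AuthorID, BookID, Branch, DueDate}, {BookID} is not a superkey ({BookID}⁺ restricted to this set is {BookID, Branch}), so split on BookID -> Branch into {BookID, Branch} and {AuthorID, BookID, DueDate}.
{BookID, Branch} has no BCNF violation.
{AuthorID, BookID, DueDate} has no BCNF violation.

{AuthorID, BookID, DueDate}; {AuthorID, DueDate, Publisher, Title}; {BookID, Branch}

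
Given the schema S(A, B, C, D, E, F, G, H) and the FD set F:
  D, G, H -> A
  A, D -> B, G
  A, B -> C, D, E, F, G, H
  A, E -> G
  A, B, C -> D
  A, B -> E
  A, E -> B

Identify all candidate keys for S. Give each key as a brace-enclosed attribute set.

{A, B}, {A, D}, {A, E}, {D, G, H}

Closure of {A, B} is {A, B, C, D, E, F, G, H}, the whole schema; {A, B} is a candidate key.
Closure of {A, D} is {A, B, C, D, E, F, G, H}, the whole schema; {A, D} is a candidate key.
Closure of {A, E} is {A, B, C, D, E, F, G, H}, the whole schema; {A, E} is a candidate key.
Closure of {D, G, H} is {A, B, C, D, E, F, G, H}, the whole schema; {D, G, H} is a candidate key.
These are minimal and exhaustive — every other superkey contains one of them.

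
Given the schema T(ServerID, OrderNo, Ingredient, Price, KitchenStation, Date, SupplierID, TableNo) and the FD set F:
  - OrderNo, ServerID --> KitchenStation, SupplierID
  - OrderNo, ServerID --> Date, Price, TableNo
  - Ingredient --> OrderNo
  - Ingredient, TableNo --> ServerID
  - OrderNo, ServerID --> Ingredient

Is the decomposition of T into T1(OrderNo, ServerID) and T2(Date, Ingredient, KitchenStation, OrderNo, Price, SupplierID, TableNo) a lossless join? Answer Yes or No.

No

T1 ∩ T2 = {OrderNo}; its closure under F is {OrderNo}.
Neither T1 nor T2 is contained in that closure, so the decomposition is lossy.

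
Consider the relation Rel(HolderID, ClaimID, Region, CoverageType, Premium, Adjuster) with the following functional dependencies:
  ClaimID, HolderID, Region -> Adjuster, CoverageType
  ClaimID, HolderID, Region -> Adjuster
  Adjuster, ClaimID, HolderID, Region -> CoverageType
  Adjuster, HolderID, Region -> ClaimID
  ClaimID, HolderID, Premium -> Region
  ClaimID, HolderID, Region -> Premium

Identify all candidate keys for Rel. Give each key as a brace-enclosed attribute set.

{Adjuster, HolderID, Region}, {ClaimID, HolderID, Premium}, {ClaimID, HolderID, Region}

No FD produces {HolderID}, so it must be in every candidate key.
{Adjuster, HolderID, Region}⁺ = {Adjuster, ClaimID, CoverageType, HolderID, Premium, Region}, which is every attribute, so {Adjuster, HolderID, Region} is a candidate key.
{ClaimID, HolderID, Premium}⁺ = {Adjuster, ClaimID, CoverageType, HolderID, Premium, Region}, which is every attribute, so {ClaimID, HolderID, Premium} is a candidate key.
{ClaimID, HolderID, Region}⁺ = {Adjuster, ClaimID, CoverageType, HolderID, Premium, Region}, which is every attribute, so {ClaimID, HolderID, Region} is a candidate key.
No proper subset of any of these is a key, and no other minimal superkey exists.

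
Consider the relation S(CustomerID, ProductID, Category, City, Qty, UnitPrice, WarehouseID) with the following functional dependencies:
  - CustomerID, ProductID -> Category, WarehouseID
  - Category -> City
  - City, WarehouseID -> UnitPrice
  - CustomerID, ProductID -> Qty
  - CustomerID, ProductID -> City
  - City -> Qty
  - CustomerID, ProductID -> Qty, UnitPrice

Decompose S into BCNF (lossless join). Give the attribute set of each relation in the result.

{Category, City}; {Category, CustomerID, ProductID, WarehouseID}; {Category, UnitPrice, WarehouseID}; {City, Qty}

Candidate key of the original relation: {CustomerID, ProductID}.
{Category, City, CustomerID, ProductID, Qty, UnitPrice, WarehouseID}: {Category} determines {Category, City, Qty} here but is not a superkey — split on Category -> City, Qty, giving {Category, City, Qty} and {Category, CustomerID, ProductID, UnitPrice, WarehouseID}.
{Category, City, Qty}: {City} determines {City, Qty} here but is not a superkey — split on City -> Qty, giving {City, Qty} and {Category, City}.
{City, Qty} has no BCNF violation.
{Category, City} has no BCNF violation.
{Category, CustomerID, ProductID, UnitPrice, WarehouseID}: {Category, WarehouseID} determines {Category, UnitPrice, WarehouseID} here but is not a superkey — split on Category, WarehouseID -> UnitPrice, giving {Category, UnitPrice, WarehouseID} and {Category, CustomerID, ProductID, WarehouseID}.
{Category, UnitPrice, WarehouseID} has no BCNF violation.
{Category, CustomerID, ProductID, WarehouseID} has no BCNF violation.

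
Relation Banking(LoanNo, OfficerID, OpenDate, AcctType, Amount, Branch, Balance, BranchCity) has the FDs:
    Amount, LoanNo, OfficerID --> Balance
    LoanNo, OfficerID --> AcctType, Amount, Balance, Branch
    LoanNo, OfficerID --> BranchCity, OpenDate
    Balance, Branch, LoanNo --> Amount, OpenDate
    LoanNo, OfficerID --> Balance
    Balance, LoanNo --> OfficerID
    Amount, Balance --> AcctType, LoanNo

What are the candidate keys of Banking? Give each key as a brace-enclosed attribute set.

{Amount, Balance}⁺ = {AcctType, Amount, Balance, Branch, BranchCity, LoanNo, OfficerID, OpenDate} — all of the relation — so {Amount, Balance} is a candidate key.
{Balance, LoanNo}⁺ = {AcctType, Amount, Balance, Branch, BranchCity, LoanNo, OfficerID, OpenDate} — all of the relation — so {Balance, LoanNo} is a candidate key.
{LoanNo, OfficerID}⁺ = {AcctType, Amount, Balance, Branch, BranchCity, LoanNo, OfficerID, OpenDate} — all of the relation — so {LoanNo, OfficerID} is a candidate key.
No proper subset of any of these is a key, and no other minimal superkey exists.

{Amount, Balance}, {Balance, LoanNo}, {LoanNo, OfficerID}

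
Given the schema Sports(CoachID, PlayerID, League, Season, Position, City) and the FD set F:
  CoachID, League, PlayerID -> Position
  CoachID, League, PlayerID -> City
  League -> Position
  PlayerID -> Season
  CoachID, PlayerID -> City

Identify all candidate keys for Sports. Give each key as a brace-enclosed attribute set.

{CoachID, League, PlayerID}

Attributes never on any right-hand side: {CoachID, League, PlayerID} — every candidate key must contain all of them.
{CoachID, League, PlayerID} is a candidate key since {CoachID, League, PlayerID}⁺ = {City, CoachID, League, PlayerID, Position, Season} covers every attribute.
No smaller or unrelated set reaches every attribute, so there are no other keys.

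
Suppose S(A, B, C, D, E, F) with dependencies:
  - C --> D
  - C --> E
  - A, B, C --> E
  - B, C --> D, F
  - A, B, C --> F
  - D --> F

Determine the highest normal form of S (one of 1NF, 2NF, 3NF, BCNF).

1NF

Candidate key: {A, B, C}. Prime attributes: {A, B, C}.
C --> D breaks BCNF: {C}⁺ = {C, D, E, F}, so {C} is not a superkey.
C --> D has non-prime {D} on the right and a non-superkey on the left, so 3NF fails.
Since {C} ⊂ {A, B, C} and {C}⁺ ⊇ {D, E, F} with {D, E, F} non-prime, there is a partial dependency; 2NF fails.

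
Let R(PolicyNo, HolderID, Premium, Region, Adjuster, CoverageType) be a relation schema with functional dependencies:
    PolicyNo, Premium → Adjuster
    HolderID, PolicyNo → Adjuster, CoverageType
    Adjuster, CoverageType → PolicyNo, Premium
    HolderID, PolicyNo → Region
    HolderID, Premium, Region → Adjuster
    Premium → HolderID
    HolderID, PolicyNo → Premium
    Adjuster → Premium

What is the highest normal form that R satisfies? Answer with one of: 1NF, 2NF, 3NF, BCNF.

3NF

Candidate keys: {Adjuster, CoverageType}, {Adjuster, PolicyNo}, {CoverageType, Premium, Region}, {HolderID, PolicyNo}, {PolicyNo, Premium}. Prime attributes: {Adjuster, CoverageType, HolderID, PolicyNo, Premium, Region}.
HolderID, Premium, Region → Adjuster breaks BCNF: {HolderID, Premium, Region}⁺ = {Adjuster, HolderID, Premium, Region}, so {HolderID, Premium, Region} is not a superkey.
But every attribute on its right side ({Adjuster}) is prime, and the same holds for every other non-superkey FD, so 3NF still holds.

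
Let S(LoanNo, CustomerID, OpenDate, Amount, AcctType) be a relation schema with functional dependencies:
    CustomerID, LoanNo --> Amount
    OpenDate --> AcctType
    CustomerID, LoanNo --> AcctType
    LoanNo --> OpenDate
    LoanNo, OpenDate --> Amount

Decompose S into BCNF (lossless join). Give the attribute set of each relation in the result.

Candidate key of the original relation: {CustomerID, LoanNo}.
Within {AcctType, Amount, CustomerID, LoanNo, OpenDate}: {OpenDate}⁺ ∩ {AcctType, Amount, CustomerID, LoanNo, OpenDate} = {AcctType, OpenDate}, not the whole set, so OpenDate --> AcctType violates BCNF; decompose into {AcctType, OpenDate} and {Amount, CustomerID, LoanNo, OpenDate}.
{AcctType, OpenDate} has no BCNF violation.
Within {Amount, CustomerID, LoanNo, OpenDate}: {LoanNo}⁺ ∩ {Amount, CustomerID, LoanNo, OpenDate} = {Amount, LoanNo, OpenDate}, not the whole set, so LoanNo --> Amount, OpenDate violates BCNF; decompose into {Amount, LoanNo, OpenDate} and {CustomerID, LoanNo}.
{Amount, LoanNo, OpenDate} has no BCNF violation.
{CustomerID, LoanNo} has no BCNF violation.

{AcctType, OpenDate}; {Amount, LoanNo, OpenDate}; {CustomerID, LoanNo}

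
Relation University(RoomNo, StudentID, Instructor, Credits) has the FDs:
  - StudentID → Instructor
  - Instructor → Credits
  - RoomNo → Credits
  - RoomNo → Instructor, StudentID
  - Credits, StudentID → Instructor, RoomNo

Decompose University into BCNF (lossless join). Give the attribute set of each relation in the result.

Candidate keys of the original relation: {RoomNo}, {StudentID}.
In {Credits, Instructor, RoomNo, StudentID}, {Instructor} is not a superkey ({Instructor}⁺ restricted to this set is {Credits, Instructor}), so split on Instructor → Credits into {Credits, Instructor} and {Instructor, RoomNo, StudentID}.
{Credits, Instructor} is in BCNF.
{Instructor, RoomNo, StudentID} is in BCNF.

{Credits, Instructor}; {Instructor, RoomNo, StudentID}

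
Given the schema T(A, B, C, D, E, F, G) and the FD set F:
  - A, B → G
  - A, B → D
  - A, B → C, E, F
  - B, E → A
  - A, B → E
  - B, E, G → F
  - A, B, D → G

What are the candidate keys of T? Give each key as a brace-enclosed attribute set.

Attributes never on any right-hand side: {B} — every candidate key must contain it.
{A, B}⁺ = {A, B, C, D, E, F, G}, which is every attribute, so {A, B} is a candidate key.
{B, E}⁺ = {A, B, C, D, E, F, G}, which is every attribute, so {B, E} is a candidate key.
Any other superkey properly contains one of these, so there are no further candidate keys.

{A, B}, {B, E}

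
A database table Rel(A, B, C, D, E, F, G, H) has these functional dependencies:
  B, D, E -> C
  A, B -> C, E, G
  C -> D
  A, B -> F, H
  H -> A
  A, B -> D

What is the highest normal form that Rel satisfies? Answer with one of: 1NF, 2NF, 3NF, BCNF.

2NF

Candidate keys: {A, B}, {B, H}. Prime attributes: {A, B, H}.
B, D, E -> C: {B, D, E}⁺ = {B, C, D, E}, which is not all of the attributes, so the left side is not a superkey — BCNF is violated.
Because {C} is non-prime and the left side of B, D, E -> C is not a superkey, the relation is not in 3NF.
No proper subset of a key has a non-prime attribute in its closure, so there is no partial dependency; 2NF holds.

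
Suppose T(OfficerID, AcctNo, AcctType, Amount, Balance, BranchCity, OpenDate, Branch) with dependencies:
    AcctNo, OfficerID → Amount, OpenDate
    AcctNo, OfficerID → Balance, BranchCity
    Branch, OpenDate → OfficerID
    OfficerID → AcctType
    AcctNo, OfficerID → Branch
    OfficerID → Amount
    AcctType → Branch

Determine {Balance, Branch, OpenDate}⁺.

Start with {Balance, Branch, OpenDate}.
Branch, OpenDate → OfficerID applies; add {OfficerID} → now {Balance, Branch, OfficerID, OpenDate}.
OfficerID → AcctType applies; add {AcctType} → now {AcctType, Balance, Branch, OfficerID, OpenDate}.
OfficerID → Amount applies; add {Amount} → now {AcctType, Amount, Balance, Branch, OfficerID, OpenDate}.
No further FD applies.

{AcctType, Amount, Balance, Branch, OfficerID, OpenDate}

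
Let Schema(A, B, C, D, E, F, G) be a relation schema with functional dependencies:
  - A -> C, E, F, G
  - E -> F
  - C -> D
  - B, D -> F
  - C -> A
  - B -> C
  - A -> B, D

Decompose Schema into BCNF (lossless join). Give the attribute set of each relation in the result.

Candidate keys of the original relation: {A}, {B}, {C}.
Within {A, B, C, D, E, F, G}: {E}⁺ ∩ {A, B, C, D, E, F, G} = {E, F}, not the whole set, so E -> F violates BCNF; decompose into {E, F} and {A, B, C, D, E, G}.
{E, F} has no BCNF violation.
{A, B, C, D, E, G} has no BCNF violation.

{A, B, C, D, E, G}; {E, F}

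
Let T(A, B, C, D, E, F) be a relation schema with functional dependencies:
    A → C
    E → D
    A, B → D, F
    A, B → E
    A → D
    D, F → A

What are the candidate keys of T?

{A, B}, {B, D, F}, {B, E, F}

{B} never appears on the right of any FD, so every key must include it.
{A, B}⁺ = {A, B, C, D, E, F}, which is every attribute, so {A, B} is a candidate key.
{B, D, F}⁺ = {A, B, C, D, E, F}, which is every attribute, so {B, D, F} is a candidate key.
{B, E, F}⁺ = {A, B, C, D, E, F}, which is every attribute, so {B, E, F} is a candidate key.
No proper subset of any of these is a key, and no other minimal superkey exists.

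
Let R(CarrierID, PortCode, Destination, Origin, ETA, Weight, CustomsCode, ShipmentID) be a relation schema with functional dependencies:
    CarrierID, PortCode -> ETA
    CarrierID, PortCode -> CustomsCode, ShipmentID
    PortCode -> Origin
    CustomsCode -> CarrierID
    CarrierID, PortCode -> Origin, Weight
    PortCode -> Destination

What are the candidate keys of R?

Attributes never on any right-hand side: {PortCode} — every candidate key must contain it.
{CarrierID, PortCode}⁺ = {CarrierID, CustomsCode, Destination, ETA, Origin, PortCode, ShipmentID, Weight}, which is every attribute, so {CarrierID, PortCode} is a candidate key.
{CustomsCode, PortCode}⁺ = {CarrierID, CustomsCode, Destination, ETA, Origin, PortCode, ShipmentID, Weight}, which is every attribute, so {CustomsCode, PortCode} is a candidate key.
Any other superkey properly contains one of these, so there are no further candidate keys.

{CarrierID, PortCode}, {CustomsCode, PortCode}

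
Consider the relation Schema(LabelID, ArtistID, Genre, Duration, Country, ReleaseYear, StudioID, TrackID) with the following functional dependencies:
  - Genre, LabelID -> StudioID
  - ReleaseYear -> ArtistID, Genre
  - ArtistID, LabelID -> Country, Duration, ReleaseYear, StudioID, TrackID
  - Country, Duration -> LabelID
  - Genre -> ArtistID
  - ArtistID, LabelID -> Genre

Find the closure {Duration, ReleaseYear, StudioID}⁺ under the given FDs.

{ArtistID, Duration, Genre, ReleaseYear, StudioID}

Start with {Duration, ReleaseYear, StudioID}.
ReleaseYear -> ArtistID, Genre applies; add {ArtistID, Genre} → now {ArtistID, Duration, Genre, ReleaseYear, StudioID}.
No further FD applies.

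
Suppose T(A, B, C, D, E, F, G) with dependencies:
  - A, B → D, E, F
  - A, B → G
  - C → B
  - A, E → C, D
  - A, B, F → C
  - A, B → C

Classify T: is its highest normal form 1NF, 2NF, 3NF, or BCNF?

Candidate keys: {A, B}, {A, C}, {A, E}. Prime attributes: {A, B, C, E}.
For C → B we have {C}⁺ = {B, C}; {C} is not a superkey, so BCNF fails.
But every attribute on its right side ({B}) is prime, and the same holds for every other non-superkey FD, so 3NF still holds.

3NF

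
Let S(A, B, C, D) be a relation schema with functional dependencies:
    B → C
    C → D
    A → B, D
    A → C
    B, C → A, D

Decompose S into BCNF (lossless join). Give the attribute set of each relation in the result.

Candidate keys of the original relation: {A}, {B}.
{A, B, C, D}: {C} determines {C, D} here but is not a superkey — split on C → D, giving {C, D} and {A, B, C}.
{C, D} has no BCNF violation.
{A, B, C} has no BCNF violation.

{A, B, C}; {C, D}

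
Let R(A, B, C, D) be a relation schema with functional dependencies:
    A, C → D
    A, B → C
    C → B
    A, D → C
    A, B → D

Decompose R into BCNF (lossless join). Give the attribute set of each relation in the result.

{A, C, D}; {B, C}

Candidate keys of the original relation: {A, B}, {A, C}, {A, D}.
Within {A, B, C, D}: {C}⁺ ∩ {A, B, C, D} = {B, C}, not the whole set, so C → B violates BCNF; decompose into {B, C} and {A, C, D}.
{B, C}: every determinant is a superkey — BCNF.
{A, C, D}: every determinant is a superkey — BCNF.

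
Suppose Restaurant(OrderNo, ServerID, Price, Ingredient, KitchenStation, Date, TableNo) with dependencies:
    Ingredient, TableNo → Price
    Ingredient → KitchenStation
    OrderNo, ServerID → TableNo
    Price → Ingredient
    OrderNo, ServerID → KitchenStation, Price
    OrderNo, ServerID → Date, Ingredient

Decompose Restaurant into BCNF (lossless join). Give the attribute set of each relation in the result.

Candidate key of the original relation: {OrderNo, ServerID}.
Within {Date, Ingredient, KitchenStation, OrderNo, Price, ServerID, TableNo}: {Ingredient, TableNo}⁺ ∩ {Date, Ingredient, KitchenStation, OrderNo, Price, ServerID, TableNo} = {Ingredient, KitchenStation, Price, TableNo}, not the whole set, so Ingredient, TableNo → KitchenStation, Price violates BCNF; decompose into {Ingredient, KitchenStation, Price, TableNo} and {Date, Ingredient, OrderNo, ServerID, TableNo}.
Within {Ingredient, KitchenStation, Price, TableNo}: {Ingredient}⁺ ∩ {Ingredient, KitchenStation, Price, TableNo} = {Ingredient, KitchenStation}, not the whole set, so Ingredient → KitchenStation violates BCNF; decompose into {Ingredient, KitchenStation} and {Ingredient, Price, TableNo}.
{Ingredient, KitchenStation} is in BCNF.
Within {Ingredient, Price, TableNo}: {Price}⁺ ∩ {Ingredient, Price, TableNo} = {Ingredient, Price}, not the whole set, so Price → Ingredient violates BCNF; decompose into {Ingredient, Price} and {Price, TableNo}.
{Ingredient, Price} is in BCNF.
{Price, TableNo} is in BCNF.
{Date, Ingredient, OrderNo, ServerID, TableNo} is in BCNF.

{Date, Ingredient, OrderNo, ServerID, TableNo}; {Ingredient, KitchenStation}; {Ingredient, Price}; {Price, TableNo}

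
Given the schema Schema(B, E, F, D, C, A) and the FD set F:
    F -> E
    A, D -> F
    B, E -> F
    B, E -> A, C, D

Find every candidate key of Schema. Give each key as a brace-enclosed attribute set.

{A, B, D}, {B, E}, {B, F}

{B} never appears on the right of any FD, so every key must include it.
{B, E}⁺ = {A, B, C, D, E, F} — all of the relation — so {B, E} is a candidate key.
{B, F}⁺ = {A, B, C, D, E, F} — all of the relation — so {B, F} is a candidate key.
{A, B, D}⁺ = {A, B, C, D, E, F} — all of the relation — so {A, B, D} is a candidate key.
Any other superkey properly contains one of these, so there are no further candidate keys.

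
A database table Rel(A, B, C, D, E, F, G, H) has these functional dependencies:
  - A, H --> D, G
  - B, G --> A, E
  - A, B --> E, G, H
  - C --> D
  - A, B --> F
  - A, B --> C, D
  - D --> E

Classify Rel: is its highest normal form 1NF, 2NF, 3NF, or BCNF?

2NF

Candidate keys: {A, B}, {B, G}. Prime attributes: {A, B, G}.
A, H --> D, G breaks BCNF: {A, H}⁺ = {A, D, E, G, H}, so {A, H} is not a superkey.
Because {D} is non-prime and the left side of A, H --> D, G is not a superkey, the relation is not in 3NF.
Checking every proper subset of each key, none determines a non-prime attribute — 2NF is satisfied.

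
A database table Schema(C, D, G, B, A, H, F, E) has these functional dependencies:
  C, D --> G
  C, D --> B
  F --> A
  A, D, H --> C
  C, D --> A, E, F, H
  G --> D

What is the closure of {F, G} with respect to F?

{A, D, F, G}

Start with {F, G}.
F --> A applies; add {A} → now {A, F, G}.
G --> D applies; add {D} → now {A, D, F, G}.
No further FD applies.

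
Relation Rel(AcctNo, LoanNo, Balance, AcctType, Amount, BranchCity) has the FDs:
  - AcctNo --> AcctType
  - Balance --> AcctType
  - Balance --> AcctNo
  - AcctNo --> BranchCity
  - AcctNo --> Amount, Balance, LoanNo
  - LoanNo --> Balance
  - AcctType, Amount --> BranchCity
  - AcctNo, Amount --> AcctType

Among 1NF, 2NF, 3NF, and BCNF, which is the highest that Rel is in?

2NF

Candidate keys: {AcctNo}, {Balance}, {LoanNo}. Prime attributes: {AcctNo, Balance, LoanNo}.
AcctType, Amount --> BranchCity breaks BCNF: {AcctType, Amount}⁺ = {AcctType, Amount, BranchCity}, so {AcctType, Amount} is not a superkey.
AcctType, Amount --> BranchCity has non-prime {BranchCity} on the right and a non-superkey on the left, so 3NF fails.
All keys have size 1, which rules out partial dependencies — 2NF is satisfied.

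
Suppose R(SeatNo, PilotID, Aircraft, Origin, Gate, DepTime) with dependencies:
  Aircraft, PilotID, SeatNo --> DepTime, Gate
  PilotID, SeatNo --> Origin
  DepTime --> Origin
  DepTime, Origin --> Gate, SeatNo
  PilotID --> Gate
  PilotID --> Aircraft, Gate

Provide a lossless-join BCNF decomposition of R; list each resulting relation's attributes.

{Aircraft, PilotID}; {DepTime, Gate, Origin, SeatNo}; {DepTime, PilotID}

Candidate keys of the original relation: {DepTime, PilotID}, {PilotID, SeatNo}.
Within {Aircraft, DepTime, Gate, Origin, PilotID, SeatNo}: {DepTime}⁺ ∩ {Aircraft, DepTime, Gate, Origin, PilotID, SeatNo} = {DepTime, Gate, Origin, SeatNo}, not the whole set, so DepTime --> Gate, Origin, SeatNo violates BCNF; decompose into {DepTime, Gate, Origin, SeatNo} and {Aircraft, DepTime, PilotID}.
{DepTime, Gate, Origin, SeatNo}: every determinant is a superkey — BCNF.
Within {Aircraft, DepTime, PilotID}: {PilotID}⁺ ∩ {Aircraft, DepTime, PilotID} = {Aircraft, PilotID}, not the whole set, so PilotID --> Aircraft violates BCNF; decompose into {Aircraft, PilotID} and {DepTime, PilotID}.
{Aircraft, PilotID}: every determinant is a superkey — BCNF.
{DepTime, PilotID}: every determinant is a superkey — BCNF.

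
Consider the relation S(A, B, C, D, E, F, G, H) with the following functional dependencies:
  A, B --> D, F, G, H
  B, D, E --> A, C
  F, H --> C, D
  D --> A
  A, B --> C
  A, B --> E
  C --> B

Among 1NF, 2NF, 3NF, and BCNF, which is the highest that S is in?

3NF

Candidate keys: {A, B}, {A, C}, {B, D}, {C, D}, {F, H}. Prime attributes: {A, B, C, D, F, H}.
For D --> A we have {D}⁺ = {A, D}; {D} is not a superkey, so BCNF fails.
Its right-hand attributes {A} are all prime, as are those of every other non-superkey FD — the relation is in 3NF.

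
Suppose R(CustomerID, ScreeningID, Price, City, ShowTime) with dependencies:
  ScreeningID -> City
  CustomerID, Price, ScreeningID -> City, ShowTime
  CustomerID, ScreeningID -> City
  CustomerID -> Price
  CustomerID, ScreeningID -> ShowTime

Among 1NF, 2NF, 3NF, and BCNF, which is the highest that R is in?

1NF

Candidate key: {CustomerID, ScreeningID}. Prime attributes: {CustomerID, ScreeningID}.
ScreeningID -> City breaks BCNF: {ScreeningID}⁺ = {City, ScreeningID}, so {ScreeningID} is not a superkey.
ScreeningID -> City has non-prime {City} on the right and a non-superkey on the left, so 3NF fails.
{CustomerID} is a proper subset of the key {CustomerID, ScreeningID}, and {CustomerID}⁺ contains the non-prime attribute {Price} — a partial dependency, so 2NF is violated.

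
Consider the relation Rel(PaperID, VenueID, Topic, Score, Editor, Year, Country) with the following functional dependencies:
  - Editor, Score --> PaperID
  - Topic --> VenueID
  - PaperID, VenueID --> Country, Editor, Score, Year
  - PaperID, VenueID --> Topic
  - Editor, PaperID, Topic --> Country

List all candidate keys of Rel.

{Editor, Score, Topic}, {Editor, Score, VenueID}, {PaperID, Topic}, {PaperID, VenueID}

{PaperID, Topic}⁺ = {Country, Editor, PaperID, Score, Topic, VenueID, Year} — all of the relation — so {PaperID, Topic} is a candidate key.
{PaperID, VenueID}⁺ = {Country, Editor, PaperID, Score, Topic, VenueID, Year} — all of the relation — so {PaperID, VenueID} is a candidate key.
{Editor, Score, Topic}⁺ = {Country, Editor, PaperID, Score, Topic, VenueID, Year} — all of the relation — so {Editor, Score, Topic} is a candidate key.
{Editor, Score, VenueID}⁺ = {Country, Editor, PaperID, Score, Topic, VenueID, Year} — all of the relation — so {Editor, Score, VenueID} is a candidate key.
These are minimal and exhaustive — every other superkey contains one of them.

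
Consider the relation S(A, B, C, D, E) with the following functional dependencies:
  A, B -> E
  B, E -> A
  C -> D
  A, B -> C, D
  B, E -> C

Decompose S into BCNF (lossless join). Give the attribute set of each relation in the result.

{A, B, C, E}; {C, D}

Candidate keys of the original relation: {A, B}, {B, E}.
Within {A, B, C, D, E}: {C}⁺ ∩ {A, B, C, D, E} = {C, D}, not the whole set, so C -> D violates BCNF; decompose into {C, D} and {A, B, C, E}.
{C, D}: every determinant is a superkey — BCNF.
{A, B, C, E}: every determinant is a superkey — BCNF.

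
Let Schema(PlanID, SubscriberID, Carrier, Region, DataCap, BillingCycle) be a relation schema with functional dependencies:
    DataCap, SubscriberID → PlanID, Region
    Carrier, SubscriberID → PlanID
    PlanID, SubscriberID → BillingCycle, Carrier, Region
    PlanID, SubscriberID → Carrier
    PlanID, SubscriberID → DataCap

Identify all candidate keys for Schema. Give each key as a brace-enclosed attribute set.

No FD produces {SubscriberID}, so it must be in every candidate key.
Closure of {Carrier, SubscriberID} is {BillingCycle, Carrier, DataCap, PlanID, Region, SubscriberID}, the whole schema; {Carrier, SubscriberID} is a candidate key.
Closure of {DataCap, SubscriberID} is {BillingCycle, Carrier, DataCap, PlanID, Region, SubscriberID}, the whole schema; {DataCap, SubscriberID} is a candidate key.
Closure of {PlanID, SubscriberID} is {BillingCycle, Carrier, DataCap, PlanID, Region, SubscriberID}, the whole schema; {PlanID, SubscriberID} is a candidate key.
These are minimal and exhaustive — every other superkey contains one of them.

{Carrier, SubscriberID}, {DataCap, SubscriberID}, {PlanID, SubscriberID}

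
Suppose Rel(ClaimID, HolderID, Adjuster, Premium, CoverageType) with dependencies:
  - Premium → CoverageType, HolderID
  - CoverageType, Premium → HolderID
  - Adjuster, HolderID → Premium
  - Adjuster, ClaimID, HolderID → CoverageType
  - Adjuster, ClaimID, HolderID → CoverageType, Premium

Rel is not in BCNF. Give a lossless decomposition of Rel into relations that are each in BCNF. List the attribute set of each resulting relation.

Candidate keys of the original relation: {Adjuster, ClaimID, HolderID}, {Adjuster, ClaimID, Premium}.
Within {Adjuster, ClaimID, CoverageType, HolderID, Premium}: {Premium}⁺ ∩ {Adjuster, ClaimID, CoverageType, HolderID, Premium} = {CoverageType, HolderID, Premium}, not the whole set, so Premium → CoverageType, HolderID violates BCNF; decompose into {CoverageType, HolderID, Premium} and {Adjuster, ClaimID, Premium}.
{CoverageType, HolderID, Premium} has no BCNF violation.
{Adjuster, ClaimID, Premium} has no BCNF violation.

{Adjuster, ClaimID, Premium}; {CoverageType, HolderID, Premium}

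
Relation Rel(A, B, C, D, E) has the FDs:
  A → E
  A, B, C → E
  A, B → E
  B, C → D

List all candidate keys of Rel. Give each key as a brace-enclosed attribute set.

No FD produces {A, B, C}, so they must be in every candidate key.
{A, B, C}⁺ = {A, B, C, D, E}, which is every attribute, so {A, B, C} is a candidate key.
Every other attribute set either contains this one or has a smaller closure.

{A, B, C}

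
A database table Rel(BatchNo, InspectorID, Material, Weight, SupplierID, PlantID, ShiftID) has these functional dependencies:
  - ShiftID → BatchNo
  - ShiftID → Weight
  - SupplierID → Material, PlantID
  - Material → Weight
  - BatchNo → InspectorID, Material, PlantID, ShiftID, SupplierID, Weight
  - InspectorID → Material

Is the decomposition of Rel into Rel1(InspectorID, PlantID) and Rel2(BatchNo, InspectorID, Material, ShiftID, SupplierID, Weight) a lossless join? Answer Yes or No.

No

Common attributes: {InspectorID}; their closure is {InspectorID, Material, Weight}.
The closure covers neither Rel1 nor Rel2 entirely; the join is not lossless.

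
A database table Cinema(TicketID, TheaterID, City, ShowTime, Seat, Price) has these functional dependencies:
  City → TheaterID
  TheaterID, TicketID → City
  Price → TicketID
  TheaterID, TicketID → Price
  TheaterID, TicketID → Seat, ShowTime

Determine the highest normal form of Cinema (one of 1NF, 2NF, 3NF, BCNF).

Candidate keys: {City, Price}, {City, TicketID}, {Price, TheaterID}, {TheaterID, TicketID}. Prime attributes: {City, Price, TheaterID, TicketID}.
For City → TheaterID we have {City}⁺ = {City, TheaterID}; {City} is not a superkey, so BCNF fails.
But every attribute on its right side ({TheaterID}) is prime, and the same holds for every other non-superkey FD, so 3NF still holds.

3NF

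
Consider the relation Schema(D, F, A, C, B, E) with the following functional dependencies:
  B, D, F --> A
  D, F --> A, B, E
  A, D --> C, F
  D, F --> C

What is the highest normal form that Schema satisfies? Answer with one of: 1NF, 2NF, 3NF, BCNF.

Candidate keys: {A, D}, {D, F}. Prime attributes: {A, D, F}.
The left-hand side of every FD is a superkey, so BCNF is satisfied.

BCNF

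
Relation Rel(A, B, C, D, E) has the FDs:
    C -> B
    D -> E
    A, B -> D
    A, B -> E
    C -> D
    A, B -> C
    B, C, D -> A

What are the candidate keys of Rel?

Closure of {C} is {A, B, C, D, E}, the whole schema; {C} is a candidate key.
Closure of {A, B} is {A, B, C, D, E}, the whole schema; {A, B} is a candidate key.
These are minimal and exhaustive — every other superkey contains one of them.

{A, B}, {C}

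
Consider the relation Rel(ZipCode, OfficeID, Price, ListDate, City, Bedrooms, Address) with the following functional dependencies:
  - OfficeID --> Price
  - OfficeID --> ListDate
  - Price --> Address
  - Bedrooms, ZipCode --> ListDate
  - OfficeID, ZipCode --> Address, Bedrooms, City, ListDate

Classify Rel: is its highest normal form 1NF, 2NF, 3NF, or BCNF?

Candidate key: {OfficeID, ZipCode}. Prime attributes: {OfficeID, ZipCode}.
OfficeID --> Price: {OfficeID}⁺ = {Address, ListDate, OfficeID, Price}, which is not all of the attributes, so the left side is not a superkey — BCNF is violated.
OfficeID --> Price has non-prime {Price} on the right and a non-superkey on the left, so 3NF fails.
The proper key subset {OfficeID} of {OfficeID, ZipCode} determines non-prime {Address, ListDate, Price}, so the relation is not even in 2NF.

1NF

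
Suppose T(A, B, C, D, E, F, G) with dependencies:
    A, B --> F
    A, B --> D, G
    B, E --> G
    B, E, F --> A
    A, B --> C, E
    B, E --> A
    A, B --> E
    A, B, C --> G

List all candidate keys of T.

{A, B}, {B, E}

{B} never appears on the right of any FD, so every key must include it.
{A, B}⁺ = {A, B, C, D, E, F, G}, which is every attribute, so {A, B} is a candidate key.
{B, E}⁺ = {A, B, C, D, E, F, G}, which is every attribute, so {B, E} is a candidate key.
No proper subset of any of these is a key, and no other minimal superkey exists.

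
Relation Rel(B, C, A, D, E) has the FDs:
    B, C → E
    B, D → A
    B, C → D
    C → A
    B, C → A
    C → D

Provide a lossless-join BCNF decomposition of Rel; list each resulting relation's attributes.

Candidate key of the original relation: {B, C}.
In {A, B, C, D, E}, {B, D} is not a superkey ({B, D}⁺ restricted to this set is {A, B, D}), so split on B, D → A into {A, B, D} and {B, C, D, E}.
{A, B, D}: every determinant is a superkey — BCNF.
In {B, C, D, E}, {C} is not a superkey ({C}⁺ restricted to this set is {C, D}), so split on C → D into {C, D} and {B, C, E}.
{C, D}: every determinant is a superkey — BCNF.
{B, C, E}: every determinant is a superkey — BCNF.

{A, B, D}; {B, C, E}; {C, D}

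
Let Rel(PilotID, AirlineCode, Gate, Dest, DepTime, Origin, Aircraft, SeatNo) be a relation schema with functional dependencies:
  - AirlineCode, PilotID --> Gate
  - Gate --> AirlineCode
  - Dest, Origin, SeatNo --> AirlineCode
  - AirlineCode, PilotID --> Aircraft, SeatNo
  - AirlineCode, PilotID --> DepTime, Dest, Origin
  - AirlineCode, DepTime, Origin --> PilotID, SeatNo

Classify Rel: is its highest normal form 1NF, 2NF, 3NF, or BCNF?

Candidate keys: {AirlineCode, DepTime, Origin}, {AirlineCode, PilotID}, {DepTime, Dest, Origin, SeatNo}, {DepTime, Gate, Origin}, {Dest, Origin, PilotID, SeatNo}, {Gate, PilotID}. Prime attributes: {AirlineCode, DepTime, Dest, Gate, Origin, PilotID, SeatNo}.
Gate --> AirlineCode: {Gate}⁺ = {AirlineCode, Gate}, which is not all of the attributes, so the left side is not a superkey — BCNF is violated.
Since {AirlineCode} ⊆ prime attributes and every other non-superkey FD also has a prime right side, the schema is in 3NF.

3NF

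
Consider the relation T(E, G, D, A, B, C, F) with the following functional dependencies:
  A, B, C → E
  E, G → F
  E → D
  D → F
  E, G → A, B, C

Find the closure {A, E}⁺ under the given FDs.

Start with {A, E}.
E → D applies; add {D} → now {A, D, E}.
D → F applies; add {F} → now {A, D, E, F}.
No further FD applies.

{A, D, E, F}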